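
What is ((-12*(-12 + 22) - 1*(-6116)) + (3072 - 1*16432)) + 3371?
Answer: -3993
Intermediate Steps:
((-12*(-12 + 22) - 1*(-6116)) + (3072 - 1*16432)) + 3371 = ((-12*10 + 6116) + (3072 - 16432)) + 3371 = ((-120 + 6116) - 13360) + 3371 = (5996 - 13360) + 3371 = -7364 + 3371 = -3993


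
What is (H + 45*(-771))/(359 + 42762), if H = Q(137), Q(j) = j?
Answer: -34558/43121 ≈ -0.80142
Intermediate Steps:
H = 137
(H + 45*(-771))/(359 + 42762) = (137 + 45*(-771))/(359 + 42762) = (137 - 34695)/43121 = -34558*1/43121 = -34558/43121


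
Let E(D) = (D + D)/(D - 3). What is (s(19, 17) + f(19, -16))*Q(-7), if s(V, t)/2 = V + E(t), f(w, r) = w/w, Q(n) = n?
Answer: -307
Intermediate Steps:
E(D) = 2*D/(-3 + D) (E(D) = (2*D)/(-3 + D) = 2*D/(-3 + D))
f(w, r) = 1
s(V, t) = 2*V + 4*t/(-3 + t) (s(V, t) = 2*(V + 2*t/(-3 + t)) = 2*V + 4*t/(-3 + t))
(s(19, 17) + f(19, -16))*Q(-7) = (2*(2*17 + 19*(-3 + 17))/(-3 + 17) + 1)*(-7) = (2*(34 + 19*14)/14 + 1)*(-7) = (2*(1/14)*(34 + 266) + 1)*(-7) = (2*(1/14)*300 + 1)*(-7) = (300/7 + 1)*(-7) = (307/7)*(-7) = -307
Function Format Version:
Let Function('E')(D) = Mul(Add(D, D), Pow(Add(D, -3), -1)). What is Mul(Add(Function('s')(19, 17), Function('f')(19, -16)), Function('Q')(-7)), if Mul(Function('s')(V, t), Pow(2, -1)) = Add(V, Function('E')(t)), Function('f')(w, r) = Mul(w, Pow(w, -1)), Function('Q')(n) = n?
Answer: -307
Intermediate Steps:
Function('E')(D) = Mul(2, D, Pow(Add(-3, D), -1)) (Function('E')(D) = Mul(Mul(2, D), Pow(Add(-3, D), -1)) = Mul(2, D, Pow(Add(-3, D), -1)))
Function('f')(w, r) = 1
Function('s')(V, t) = Add(Mul(2, V), Mul(4, t, Pow(Add(-3, t), -1))) (Function('s')(V, t) = Mul(2, Add(V, Mul(2, t, Pow(Add(-3, t), -1)))) = Add(Mul(2, V), Mul(4, t, Pow(Add(-3, t), -1))))
Mul(Add(Function('s')(19, 17), Function('f')(19, -16)), Function('Q')(-7)) = Mul(Add(Mul(2, Pow(Add(-3, 17), -1), Add(Mul(2, 17), Mul(19, Add(-3, 17)))), 1), -7) = Mul(Add(Mul(2, Pow(14, -1), Add(34, Mul(19, 14))), 1), -7) = Mul(Add(Mul(2, Rational(1, 14), Add(34, 266)), 1), -7) = Mul(Add(Mul(2, Rational(1, 14), 300), 1), -7) = Mul(Add(Rational(300, 7), 1), -7) = Mul(Rational(307, 7), -7) = -307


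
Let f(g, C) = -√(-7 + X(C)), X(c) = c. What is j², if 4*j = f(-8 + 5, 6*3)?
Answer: 11/16 ≈ 0.68750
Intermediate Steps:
f(g, C) = -√(-7 + C)
j = -√11/4 (j = (-√(-7 + 6*3))/4 = (-√(-7 + 18))/4 = (-√11)/4 = -√11/4 ≈ -0.82916)
j² = (-√11/4)² = 11/16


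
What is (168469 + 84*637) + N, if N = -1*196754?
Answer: 25223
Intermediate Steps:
N = -196754
(168469 + 84*637) + N = (168469 + 84*637) - 196754 = (168469 + 53508) - 196754 = 221977 - 196754 = 25223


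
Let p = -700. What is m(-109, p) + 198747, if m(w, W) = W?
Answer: 198047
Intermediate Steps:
m(-109, p) + 198747 = -700 + 198747 = 198047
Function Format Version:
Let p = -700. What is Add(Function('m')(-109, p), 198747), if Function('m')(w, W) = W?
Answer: 198047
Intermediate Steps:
Add(Function('m')(-109, p), 198747) = Add(-700, 198747) = 198047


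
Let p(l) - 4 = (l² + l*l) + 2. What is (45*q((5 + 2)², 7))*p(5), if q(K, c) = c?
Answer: 17640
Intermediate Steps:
p(l) = 6 + 2*l² (p(l) = 4 + ((l² + l*l) + 2) = 4 + ((l² + l²) + 2) = 4 + (2*l² + 2) = 4 + (2 + 2*l²) = 6 + 2*l²)
(45*q((5 + 2)², 7))*p(5) = (45*7)*(6 + 2*5²) = 315*(6 + 2*25) = 315*(6 + 50) = 315*56 = 17640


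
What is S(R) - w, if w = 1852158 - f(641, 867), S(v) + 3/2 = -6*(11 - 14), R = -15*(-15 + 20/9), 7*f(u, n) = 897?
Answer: -25928187/14 ≈ -1.8520e+6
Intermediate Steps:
f(u, n) = 897/7 (f(u, n) = (1/7)*897 = 897/7)
R = 575/3 (R = -15*(-15 + 20*(1/9)) = -15*(-15 + 20/9) = -15*(-115/9) = 575/3 ≈ 191.67)
S(v) = 33/2 (S(v) = -3/2 - 6*(11 - 14) = -3/2 - 6*(-3) = -3/2 + 18 = 33/2)
w = 12964209/7 (w = 1852158 - 1*897/7 = 1852158 - 897/7 = 12964209/7 ≈ 1.8520e+6)
S(R) - w = 33/2 - 1*12964209/7 = 33/2 - 12964209/7 = -25928187/14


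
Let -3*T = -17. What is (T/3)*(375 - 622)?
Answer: -4199/9 ≈ -466.56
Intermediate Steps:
T = 17/3 (T = -1/3*(-17) = 17/3 ≈ 5.6667)
(T/3)*(375 - 622) = ((17/3)/3)*(375 - 622) = ((17/3)*(1/3))*(-247) = (17/9)*(-247) = -4199/9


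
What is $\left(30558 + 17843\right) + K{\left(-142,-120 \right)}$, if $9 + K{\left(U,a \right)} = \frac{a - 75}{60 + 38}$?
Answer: $\frac{4742221}{98} \approx 48390.0$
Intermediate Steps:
$K{\left(U,a \right)} = - \frac{957}{98} + \frac{a}{98}$ ($K{\left(U,a \right)} = -9 + \frac{a - 75}{60 + 38} = -9 + \frac{-75 + a}{98} = -9 + \left(-75 + a\right) \frac{1}{98} = -9 + \left(- \frac{75}{98} + \frac{a}{98}\right) = - \frac{957}{98} + \frac{a}{98}$)
$\left(30558 + 17843\right) + K{\left(-142,-120 \right)} = \left(30558 + 17843\right) + \left(- \frac{957}{98} + \frac{1}{98} \left(-120\right)\right) = 48401 - \frac{1077}{98} = \frac{4742221}{98}$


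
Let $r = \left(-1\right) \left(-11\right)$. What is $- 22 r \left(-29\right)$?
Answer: $7018$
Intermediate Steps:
$r = 11$
$- 22 r \left(-29\right) = \left(-22\right) 11 \left(-29\right) = \left(-242\right) \left(-29\right) = 7018$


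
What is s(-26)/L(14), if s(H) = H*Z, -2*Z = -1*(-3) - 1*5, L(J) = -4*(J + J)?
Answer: 13/56 ≈ 0.23214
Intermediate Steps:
L(J) = -8*J
Z = 1 (Z = -(-1*(-3) - 1*5)/2 = -(3 - 5)/2 = -½*(-2) = 1)
s(H) = H (s(H) = H*1 = H)
s(-26)/L(14) = -26/((-8*14)) = -26/(-112) = -26*(-1/112) = 13/56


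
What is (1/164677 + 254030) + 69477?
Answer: 53274162240/164677 ≈ 3.2351e+5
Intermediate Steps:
(1/164677 + 254030) + 69477 = 41832898311/164677 + 69477 = 53274162240/164677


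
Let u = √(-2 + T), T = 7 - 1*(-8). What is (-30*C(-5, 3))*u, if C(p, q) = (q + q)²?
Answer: -1080*√13 ≈ -3894.0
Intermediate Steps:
T = 15 (T = 7 + 8 = 15)
C(p, q) = 4*q² (C(p, q) = (2*q)² = 4*q²)
u = √13 (u = √(-2 + 15) = √13 ≈ 3.6056)
(-30*C(-5, 3))*u = (-120*3²)*√13 = (-120*9)*√13 = (-30*36)*√13 = -1080*√13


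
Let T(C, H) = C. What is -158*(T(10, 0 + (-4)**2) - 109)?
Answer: 15642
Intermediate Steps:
-158*(T(10, 0 + (-4)**2) - 109) = -158*(10 - 109) = -158*(-99) = 15642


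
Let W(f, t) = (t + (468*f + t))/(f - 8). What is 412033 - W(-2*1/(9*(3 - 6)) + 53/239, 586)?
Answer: 20492676923/49715 ≈ 4.1220e+5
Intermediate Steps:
W(f, t) = (2*t + 468*f)/(-8 + f) (W(f, t) = (t + (t + 468*f))/(-8 + f) = (2*t + 468*f)/(-8 + f))
412033 - W(-2*1/(9*(3 - 6)) + 53/239, 586) = 412033 - 2*(586 + 234*(-2*1/(9*(3 - 6)) + 53/239))/(-8 + (-2*1/(9*(3 - 6)) + 53/239)) = 412033 - 2*(586 + 234*(-2/((-3*9)) + 53*(1/239)))/(-8 + (-2/((-3*9)) + 53*(1/239))) = 412033 - 2*(586 + 234*(-2/(-27) + 53/239))/(-8 + (-2/(-27) + 53/239)) = 412033 - 2*(586 + 234*(-2*(-1/27) + 53/239))/(-8 + (-2*(-1/27) + 53/239)) = 412033 - 2*(586 + 234*(2/27 + 53/239))/(-8 + (2/27 + 53/239)) = 412033 - 2*(586 + 234*(1909/6453))/(-8 + 1909/6453) = 412033 - 2*(586 + 49634/717)/(-49715/6453) = 412033 - 2*(-6453)*469796/(49715*717) = 412033 - 1*(-8456328/49715) = 412033 + 8456328/49715 = 20492676923/49715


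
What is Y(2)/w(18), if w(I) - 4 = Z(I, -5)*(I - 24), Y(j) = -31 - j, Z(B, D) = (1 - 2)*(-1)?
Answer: 33/2 ≈ 16.500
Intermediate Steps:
Z(B, D) = 1 (Z(B, D) = -1*(-1) = 1)
w(I) = -20 + I (w(I) = 4 + 1*(I - 24) = 4 + 1*(-24 + I) = 4 + (-24 + I) = -20 + I)
Y(2)/w(18) = (-31 - 1*2)/(-20 + 18) = (-31 - 2)/(-2) = -33*(-½) = 33/2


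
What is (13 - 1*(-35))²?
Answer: 2304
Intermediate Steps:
(13 - 1*(-35))² = (13 + 35)² = 48² = 2304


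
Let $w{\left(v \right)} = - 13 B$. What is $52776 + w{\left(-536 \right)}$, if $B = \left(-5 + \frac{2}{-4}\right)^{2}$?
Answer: $\frac{209531}{4} \approx 52383.0$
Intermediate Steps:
$B = \frac{121}{4}$ ($B = \left(-5 + 2 \left(- \frac{1}{4}\right)\right)^{2} = \left(-5 - \frac{1}{2}\right)^{2} = \left(- \frac{11}{2}\right)^{2} = \frac{121}{4} \approx 30.25$)
$w{\left(v \right)} = - \frac{1573}{4}$ ($w{\left(v \right)} = \left(-13\right) \frac{121}{4} = - \frac{1573}{4}$)
$52776 + w{\left(-536 \right)} = 52776 - \frac{1573}{4} = \frac{209531}{4}$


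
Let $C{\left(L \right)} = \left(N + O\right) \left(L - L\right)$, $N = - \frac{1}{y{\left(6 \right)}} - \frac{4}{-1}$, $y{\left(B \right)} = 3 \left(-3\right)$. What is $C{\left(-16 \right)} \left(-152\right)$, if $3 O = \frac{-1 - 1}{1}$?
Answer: $0$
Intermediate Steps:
$O = - \frac{2}{3}$ ($O = \frac{\left(-1 - 1\right) 1^{-1}}{3} = \frac{\left(-1 - 1\right) 1}{3} = \frac{\left(-2\right) 1}{3} = \frac{1}{3} \left(-2\right) = - \frac{2}{3} \approx -0.66667$)
$y{\left(B \right)} = -9$
$N = \frac{37}{9}$ ($N = - \frac{1}{-9} - \frac{4}{-1} = \left(-1\right) \left(- \frac{1}{9}\right) - -4 = \frac{1}{9} + 4 = \frac{37}{9} \approx 4.1111$)
$C{\left(L \right)} = 0$ ($C{\left(L \right)} = \left(\frac{37}{9} - \frac{2}{3}\right) \left(L - L\right) = \frac{31}{9} \cdot 0 = 0$)
$C{\left(-16 \right)} \left(-152\right) = 0 \left(-152\right) = 0$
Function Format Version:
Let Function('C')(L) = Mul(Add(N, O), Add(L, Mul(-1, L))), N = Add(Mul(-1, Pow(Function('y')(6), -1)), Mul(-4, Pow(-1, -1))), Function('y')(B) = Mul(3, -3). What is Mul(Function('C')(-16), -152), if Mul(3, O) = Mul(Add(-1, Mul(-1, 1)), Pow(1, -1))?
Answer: 0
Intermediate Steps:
O = Rational(-2, 3) (O = Mul(Rational(1, 3), Mul(Add(-1, Mul(-1, 1)), Pow(1, -1))) = Mul(Rational(1, 3), Mul(Add(-1, -1), 1)) = Mul(Rational(1, 3), Mul(-2, 1)) = Mul(Rational(1, 3), -2) = Rational(-2, 3) ≈ -0.66667)
Function('y')(B) = -9
N = Rational(37, 9) (N = Add(Mul(-1, Pow(-9, -1)), Mul(-4, Pow(-1, -1))) = Add(Mul(-1, Rational(-1, 9)), Mul(-4, -1)) = Add(Rational(1, 9), 4) = Rational(37, 9) ≈ 4.1111)
Function('C')(L) = 0 (Function('C')(L) = Mul(Add(Rational(37, 9), Rational(-2, 3)), Add(L, Mul(-1, L))) = Mul(Rational(31, 9), 0) = 0)
Mul(Function('C')(-16), -152) = Mul(0, -152) = 0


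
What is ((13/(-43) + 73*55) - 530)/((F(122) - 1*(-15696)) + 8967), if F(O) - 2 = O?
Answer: 21406/152263 ≈ 0.14059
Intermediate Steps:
F(O) = 2 + O
((13/(-43) + 73*55) - 530)/((F(122) - 1*(-15696)) + 8967) = ((13/(-43) + 73*55) - 530)/(((2 + 122) - 1*(-15696)) + 8967) = ((13*(-1/43) + 4015) - 530)/((124 + 15696) + 8967) = ((-13/43 + 4015) - 530)/(15820 + 8967) = (172632/43 - 530)/24787 = (149842/43)*(1/24787) = 21406/152263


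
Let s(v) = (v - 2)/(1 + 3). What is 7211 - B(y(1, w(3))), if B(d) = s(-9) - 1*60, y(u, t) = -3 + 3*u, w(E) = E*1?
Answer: 29095/4 ≈ 7273.8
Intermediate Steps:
w(E) = E
s(v) = -1/2 + v/4 (s(v) = (-2 + v)/4 = (-2 + v)*(1/4) = -1/2 + v/4)
B(d) = -251/4 (B(d) = (-1/2 + (1/4)*(-9)) - 1*60 = (-1/2 - 9/4) - 60 = -11/4 - 60 = -251/4)
7211 - B(y(1, w(3))) = 7211 - 1*(-251/4) = 7211 + 251/4 = 29095/4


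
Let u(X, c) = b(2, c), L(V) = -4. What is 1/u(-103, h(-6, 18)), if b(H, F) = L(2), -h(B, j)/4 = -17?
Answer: -¼ ≈ -0.25000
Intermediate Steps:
h(B, j) = 68 (h(B, j) = -4*(-17) = 68)
b(H, F) = -4
u(X, c) = -4
1/u(-103, h(-6, 18)) = 1/(-4) = -¼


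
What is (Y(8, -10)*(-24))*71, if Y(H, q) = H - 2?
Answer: -10224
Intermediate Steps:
Y(H, q) = -2 + H
(Y(8, -10)*(-24))*71 = ((-2 + 8)*(-24))*71 = (6*(-24))*71 = -144*71 = -10224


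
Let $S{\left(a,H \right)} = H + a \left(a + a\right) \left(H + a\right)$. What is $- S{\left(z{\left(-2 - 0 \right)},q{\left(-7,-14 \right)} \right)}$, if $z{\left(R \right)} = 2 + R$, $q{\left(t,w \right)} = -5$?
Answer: $5$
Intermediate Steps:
$S{\left(a,H \right)} = H + 2 a^{2} \left(H + a\right)$ ($S{\left(a,H \right)} = H + a 2 a \left(H + a\right) = H + 2 a^{2} \left(H + a\right)$)
$- S{\left(z{\left(-2 - 0 \right)},q{\left(-7,-14 \right)} \right)} = - (-5 + 2 \left(2 - 2\right)^{3} + 2 \left(-5\right) \left(2 - 2\right)^{2}) = - (-5 + 2 \cdot 0^{3} + 2 \left(-5\right) 0^{2}) = - (-5 + 2 \cdot 0 + 2 \left(-5\right) 0) = - (-5 + 0 + 0) = \left(-1\right) \left(-5\right) = 5$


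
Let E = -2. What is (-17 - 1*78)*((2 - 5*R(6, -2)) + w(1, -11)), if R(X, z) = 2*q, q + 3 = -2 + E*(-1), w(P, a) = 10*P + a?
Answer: -2945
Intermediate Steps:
w(P, a) = a + 10*P
q = -3 (q = -3 + (-2 - 2*(-1)) = -3 + (-2 + 2) = -3 + 0 = -3)
R(X, z) = -6 (R(X, z) = 2*(-3) = -6)
(-17 - 1*78)*((2 - 5*R(6, -2)) + w(1, -11)) = (-17 - 1*78)*((2 - 5*(-6)) + (-11 + 10*1)) = (-17 - 78)*((2 + 30) + (-11 + 10)) = -95*(32 - 1) = -95*31 = -2945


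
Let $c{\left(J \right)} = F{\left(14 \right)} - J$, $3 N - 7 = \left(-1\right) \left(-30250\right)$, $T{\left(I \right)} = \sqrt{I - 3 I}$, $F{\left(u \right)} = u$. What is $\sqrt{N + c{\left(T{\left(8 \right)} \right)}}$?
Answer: $\frac{\sqrt{90897 - 36 i}}{3} \approx 100.5 - 0.019901 i$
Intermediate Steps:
$T{\left(I \right)} = \sqrt{2} \sqrt{- I}$ ($T{\left(I \right)} = \sqrt{- 2 I} = \sqrt{2} \sqrt{- I}$)
$N = \frac{30257}{3}$ ($N = \frac{7}{3} + \frac{\left(-1\right) \left(-30250\right)}{3} = \frac{7}{3} + \frac{1}{3} \cdot 30250 = \frac{7}{3} + \frac{30250}{3} = \frac{30257}{3} \approx 10086.0$)
$c{\left(J \right)} = 14 - J$
$\sqrt{N + c{\left(T{\left(8 \right)} \right)}} = \sqrt{\frac{30257}{3} + \left(14 - \sqrt{2} \sqrt{\left(-1\right) 8}\right)} = \sqrt{\frac{30257}{3} + \left(14 - \sqrt{2} \sqrt{-8}\right)} = \sqrt{\frac{30257}{3} + \left(14 - \sqrt{2} \cdot 2 i \sqrt{2}\right)} = \sqrt{\frac{30257}{3} + \left(14 - 4 i\right)} = \sqrt{\frac{30299}{3} - 4 i}$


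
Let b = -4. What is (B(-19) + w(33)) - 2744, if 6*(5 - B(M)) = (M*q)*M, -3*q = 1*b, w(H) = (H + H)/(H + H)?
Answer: -25364/9 ≈ -2818.2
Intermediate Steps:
w(H) = 1 (w(H) = (2*H)/((2*H)) = (2*H)*(1/(2*H)) = 1)
q = 4/3 (q = -(-4)/3 = -⅓*(-4) = 4/3 ≈ 1.3333)
B(M) = 5 - 2*M²/9 (B(M) = 5 - M*(4/3)*M/6 = 5 - 4*M/3*M/6 = 5 - 2*M²/9)
(B(-19) + w(33)) - 2744 = ((5 - 2/9*(-19)²) + 1) - 2744 = ((5 - 2/9*361) + 1) - 2744 = ((5 - 722/9) + 1) - 2744 = (-677/9 + 1) - 2744 = -668/9 - 2744 = -25364/9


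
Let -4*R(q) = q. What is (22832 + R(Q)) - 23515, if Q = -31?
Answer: -2701/4 ≈ -675.25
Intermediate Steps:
R(q) = -q/4
(22832 + R(Q)) - 23515 = (22832 - 1/4*(-31)) - 23515 = (22832 + 31/4) - 23515 = 91359/4 - 23515 = -2701/4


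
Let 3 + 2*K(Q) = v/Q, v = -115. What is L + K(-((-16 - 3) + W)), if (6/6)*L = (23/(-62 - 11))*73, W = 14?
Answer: -36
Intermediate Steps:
L = -23 (L = (23/(-62 - 11))*73 = (23/(-73))*73 = (23*(-1/73))*73 = -23/73*73 = -23)
K(Q) = -3/2 - 115/(2*Q) (K(Q) = -3/2 + (-115/Q)/2 = -3/2 - 115/(2*Q))
L + K(-((-16 - 3) + W)) = -23 + (-115 - (-3)*((-16 - 3) + 14))/(2*((-((-16 - 3) + 14)))) = -23 + (-115 - (-3)*(-19 + 14))/(2*((-(-19 + 14)))) = -23 + (-115 - (-3)*(-5))/(2*((-1*(-5)))) = -23 + (1/2)*(-115 - 3*5)/5 = -23 + (1/2)*(1/5)*(-115 - 15) = -23 + (1/2)*(1/5)*(-130) = -23 - 13 = -36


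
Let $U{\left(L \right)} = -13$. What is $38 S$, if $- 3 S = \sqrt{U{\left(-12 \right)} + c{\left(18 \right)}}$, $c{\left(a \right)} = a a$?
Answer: $- \frac{38 \sqrt{311}}{3} \approx -223.38$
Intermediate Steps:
$c{\left(a \right)} = a^{2}$
$S = - \frac{\sqrt{311}}{3}$ ($S = - \frac{\sqrt{-13 + 18^{2}}}{3} = - \frac{\sqrt{-13 + 324}}{3} = - \frac{\sqrt{311}}{3} \approx -5.8784$)
$38 S = 38 \left(- \frac{\sqrt{311}}{3}\right) = - \frac{38 \sqrt{311}}{3}$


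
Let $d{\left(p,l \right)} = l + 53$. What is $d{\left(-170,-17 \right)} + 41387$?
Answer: $41423$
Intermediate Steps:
$d{\left(p,l \right)} = 53 + l$
$d{\left(-170,-17 \right)} + 41387 = \left(53 - 17\right) + 41387 = 36 + 41387 = 41423$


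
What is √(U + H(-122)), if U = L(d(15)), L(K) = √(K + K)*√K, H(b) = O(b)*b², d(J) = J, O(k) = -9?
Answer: √(-133956 + 15*√2) ≈ 365.97*I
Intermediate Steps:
H(b) = -9*b²
L(K) = K*√2 (L(K) = √(2*K)*√K = (√2*√K)*√K = K*√2)
U = 15*√2 ≈ 21.213
√(U + H(-122)) = √(15*√2 - 9*(-122)²) = √(15*√2 - 9*14884) = √(15*√2 - 133956) = √(-133956 + 15*√2)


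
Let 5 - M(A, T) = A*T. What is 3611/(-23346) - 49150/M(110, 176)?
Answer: 215512999/90372366 ≈ 2.3847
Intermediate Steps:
M(A, T) = 5 - A*T
3611/(-23346) - 49150/M(110, 176) = 3611/(-23346) - 49150/(5 - 1*110*176) = 3611*(-1/23346) - 49150/(5 - 19360) = -3611/23346 - 49150/(-19355) = -3611/23346 - 49150*(-1/19355) = -3611/23346 + 9830/3871 = 215512999/90372366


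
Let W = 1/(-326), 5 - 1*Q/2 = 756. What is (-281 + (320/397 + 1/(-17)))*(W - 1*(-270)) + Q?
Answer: -84893043221/1100087 ≈ -77169.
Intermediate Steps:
Q = -1502 (Q = 10 - 2*756 = 10 - 1512 = -1502)
W = -1/326 ≈ -0.0030675
(-281 + (320/397 + 1/(-17)))*(W - 1*(-270)) + Q = (-281 + (320/397 + 1/(-17)))*(-1/326 - 1*(-270)) - 1502 = (-281 + (320*(1/397) + 1*(-1/17)))*(-1/326 + 270) - 1502 = (-281 + (320/397 - 1/17))*(88019/326) - 1502 = (-281 + 5043/6749)*(88019/326) - 1502 = -1891426/6749*88019/326 - 1502 = -83240712547/1100087 - 1502 = -84893043221/1100087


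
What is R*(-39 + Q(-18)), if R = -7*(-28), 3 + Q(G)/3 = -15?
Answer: -18228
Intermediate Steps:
Q(G) = -54 (Q(G) = -9 + 3*(-15) = -9 - 45 = -54)
R = 196
R*(-39 + Q(-18)) = 196*(-39 - 54) = 196*(-93) = -18228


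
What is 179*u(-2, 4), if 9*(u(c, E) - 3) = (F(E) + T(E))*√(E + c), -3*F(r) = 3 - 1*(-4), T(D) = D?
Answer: 537 + 895*√2/27 ≈ 583.88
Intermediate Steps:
F(r) = -7/3 (F(r) = -(3 - 1*(-4))/3 = -(3 + 4)/3 = -⅓*7 = -7/3)
u(c, E) = 3 + √(E + c)*(-7/3 + E)/9 (u(c, E) = 3 + ((-7/3 + E)*√(E + c))/9 = 3 + (√(E + c)*(-7/3 + E))/9 = 3 + √(E + c)*(-7/3 + E)/9)
179*u(-2, 4) = 179*(3 - 7*√(4 - 2)/27 + (⅑)*4*√(4 - 2)) = 179*(3 - 7*√2/27 + (⅑)*4*√2) = 179*(3 - 7*√2/27 + 4*√2/9) = 179*(3 + 5*√2/27) = 537 + 895*√2/27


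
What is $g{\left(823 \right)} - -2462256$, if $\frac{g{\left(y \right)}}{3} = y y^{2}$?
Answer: $1674787557$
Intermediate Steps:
$g{\left(y \right)} = 3 y^{3}$ ($g{\left(y \right)} = 3 y y^{2} = 3 y^{3}$)
$g{\left(823 \right)} - -2462256 = 3 \cdot 823^{3} - -2462256 = 3 \cdot 557441767 + 2462256 = 1672325301 + 2462256 = 1674787557$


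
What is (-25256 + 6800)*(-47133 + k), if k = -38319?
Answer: 1577102112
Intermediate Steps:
(-25256 + 6800)*(-47133 + k) = (-25256 + 6800)*(-47133 - 38319) = -18456*(-85452) = 1577102112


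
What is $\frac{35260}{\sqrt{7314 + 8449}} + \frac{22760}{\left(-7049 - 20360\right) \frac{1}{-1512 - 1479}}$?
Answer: $\frac{68075160}{27409} + \frac{35260 \sqrt{15763}}{15763} \approx 2764.5$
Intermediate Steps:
$\frac{35260}{\sqrt{7314 + 8449}} + \frac{22760}{\left(-7049 - 20360\right) \frac{1}{-1512 - 1479}} = \frac{35260}{\sqrt{15763}} + \frac{22760}{\left(-27409\right) \frac{1}{-2991}} = 35260 \frac{\sqrt{15763}}{15763} + \frac{22760}{\left(-27409\right) \left(- \frac{1}{2991}\right)} = \frac{35260 \sqrt{15763}}{15763} + \frac{22760}{\frac{27409}{2991}} = \frac{35260 \sqrt{15763}}{15763} + 22760 \cdot \frac{2991}{27409} = \frac{35260 \sqrt{15763}}{15763} + \frac{68075160}{27409} = \frac{68075160}{27409} + \frac{35260 \sqrt{15763}}{15763}$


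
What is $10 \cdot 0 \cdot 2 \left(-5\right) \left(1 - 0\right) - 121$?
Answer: $-121$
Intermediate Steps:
$10 \cdot 0 \cdot 2 \left(-5\right) \left(1 - 0\right) - 121 = 0 \left(- 10 \left(1 + 0\right)\right) - 121 = 0 \left(\left(-10\right) 1\right) - 121 = 0 \left(-10\right) - 121 = 0 - 121 = -121$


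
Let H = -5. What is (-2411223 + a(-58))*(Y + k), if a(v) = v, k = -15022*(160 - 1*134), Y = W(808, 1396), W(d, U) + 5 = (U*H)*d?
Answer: 14541029934177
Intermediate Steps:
W(d, U) = -5 - 5*U*d (W(d, U) = -5 + (U*(-5))*d = -5 + (-5*U)*d = -5 - 5*U*d)
Y = -5639845 (Y = -5 - 5*1396*808 = -5 - 5639840 = -5639845)
k = -390572 (k = -15022*(160 - 134) = -15022*26 = -390572)
(-2411223 + a(-58))*(Y + k) = (-2411223 - 58)*(-5639845 - 390572) = -2411281*(-6030417) = 14541029934177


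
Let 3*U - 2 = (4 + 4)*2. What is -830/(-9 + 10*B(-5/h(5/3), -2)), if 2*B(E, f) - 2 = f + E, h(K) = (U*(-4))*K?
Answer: 6640/67 ≈ 99.104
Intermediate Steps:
U = 6 (U = ⅔ + ((4 + 4)*2)/3 = ⅔ + (8*2)/3 = ⅔ + (⅓)*16 = ⅔ + 16/3 = 6)
h(K) = -24*K (h(K) = (6*(-4))*K = -24*K)
B(E, f) = 1 + E/2 + f/2 (B(E, f) = 1 + (f + E)/2 = 1 + (E + f)/2 = 1 + (E/2 + f/2) = 1 + E/2 + f/2)
-830/(-9 + 10*B(-5/h(5/3), -2)) = -830/(-9 + 10*(1 + (-5/((-120/3)))/2 + (½)*(-2))) = -830/(-9 + 10*(1 + (-5/((-120/3)))/2 - 1)) = -830/(-9 + 10*(1 + (-5/((-24*5/3)))/2 - 1)) = -830/(-9 + 10*(1 + (-5/(-40))/2 - 1)) = -830/(-9 + 10*(1 + (-5*(-1/40))/2 - 1)) = -830/(-9 + 10*(1 + (½)*(⅛) - 1)) = -830/(-9 + 10*(1 + 1/16 - 1)) = -830/(-9 + 10*(1/16)) = -830/(-9 + 5/8) = -830/(-67/8) = -830*(-8/67) = 6640/67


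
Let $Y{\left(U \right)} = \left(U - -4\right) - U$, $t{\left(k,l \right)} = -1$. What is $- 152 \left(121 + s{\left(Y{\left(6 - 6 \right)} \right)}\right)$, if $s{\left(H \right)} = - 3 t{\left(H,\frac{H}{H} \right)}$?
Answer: $-18848$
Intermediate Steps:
$Y{\left(U \right)} = 4$ ($Y{\left(U \right)} = \left(U + 4\right) - U = \left(4 + U\right) - U = 4$)
$s{\left(H \right)} = 3$ ($s{\left(H \right)} = \left(-3\right) \left(-1\right) = 3$)
$- 152 \left(121 + s{\left(Y{\left(6 - 6 \right)} \right)}\right) = - 152 \left(121 + 3\right) = \left(-152\right) 124 = -18848$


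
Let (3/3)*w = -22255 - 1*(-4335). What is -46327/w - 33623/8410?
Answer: -21291409/15070720 ≈ -1.4128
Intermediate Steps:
w = -17920 (w = -22255 - 1*(-4335) = -22255 + 4335 = -17920)
-46327/w - 33623/8410 = -46327/(-17920) - 33623/8410 = -46327*(-1/17920) - 33623*1/8410 = 46327/17920 - 33623/8410 = -21291409/15070720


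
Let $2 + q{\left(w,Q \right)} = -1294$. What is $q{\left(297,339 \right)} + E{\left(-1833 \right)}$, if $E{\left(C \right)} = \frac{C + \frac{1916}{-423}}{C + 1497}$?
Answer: $- \frac{183420613}{142128} \approx -1290.5$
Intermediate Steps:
$E{\left(C \right)} = \frac{- \frac{1916}{423} + C}{1497 + C}$ ($E{\left(C \right)} = \frac{C + 1916 \left(- \frac{1}{423}\right)}{1497 + C} = \frac{C - \frac{1916}{423}}{1497 + C} = \frac{- \frac{1916}{423} + C}{1497 + C}$)
$q{\left(w,Q \right)} = -1296$ ($q{\left(w,Q \right)} = -2 - 1294 = -1296$)
$q{\left(297,339 \right)} + E{\left(-1833 \right)} = -1296 + \frac{- \frac{1916}{423} - 1833}{1497 - 1833} = -1296 + \frac{1}{-336} \left(- \frac{777275}{423}\right) = -1296 - - \frac{777275}{142128} = -1296 + \frac{777275}{142128} = - \frac{183420613}{142128}$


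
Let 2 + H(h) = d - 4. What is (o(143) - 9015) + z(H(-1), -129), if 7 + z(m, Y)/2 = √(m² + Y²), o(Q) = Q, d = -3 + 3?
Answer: -8886 + 6*√1853 ≈ -8627.7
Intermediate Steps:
d = 0
H(h) = -6 (H(h) = -2 + (0 - 4) = -2 - 4 = -6)
z(m, Y) = -14 + 2*√(Y² + m²) (z(m, Y) = -14 + 2*√(m² + Y²) = -14 + 2*√(Y² + m²))
(o(143) - 9015) + z(H(-1), -129) = (143 - 9015) + (-14 + 2*√((-129)² + (-6)²)) = -8872 + (-14 + 2*√(16641 + 36)) = -8872 + (-14 + 2*√16677) = -8872 + (-14 + 2*(3*√1853)) = -8872 + (-14 + 6*√1853) = -8886 + 6*√1853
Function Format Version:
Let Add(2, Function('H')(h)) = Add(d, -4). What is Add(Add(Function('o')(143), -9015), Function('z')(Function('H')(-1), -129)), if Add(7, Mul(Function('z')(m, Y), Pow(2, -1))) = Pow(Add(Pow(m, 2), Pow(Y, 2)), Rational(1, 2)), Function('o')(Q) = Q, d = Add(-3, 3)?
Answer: Add(-8886, Mul(6, Pow(1853, Rational(1, 2)))) ≈ -8627.7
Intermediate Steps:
d = 0
Function('H')(h) = -6 (Function('H')(h) = Add(-2, Add(0, -4)) = Add(-2, -4) = -6)
Function('z')(m, Y) = Add(-14, Mul(2, Pow(Add(Pow(Y, 2), Pow(m, 2)), Rational(1, 2)))) (Function('z')(m, Y) = Add(-14, Mul(2, Pow(Add(Pow(m, 2), Pow(Y, 2)), Rational(1, 2)))) = Add(-14, Mul(2, Pow(Add(Pow(Y, 2), Pow(m, 2)), Rational(1, 2)))))
Add(Add(Function('o')(143), -9015), Function('z')(Function('H')(-1), -129)) = Add(Add(143, -9015), Add(-14, Mul(2, Pow(Add(Pow(-129, 2), Pow(-6, 2)), Rational(1, 2))))) = Add(-8872, Add(-14, Mul(2, Pow(Add(16641, 36), Rational(1, 2))))) = Add(-8872, Add(-14, Mul(2, Pow(16677, Rational(1, 2))))) = Add(-8872, Add(-14, Mul(2, Mul(3, Pow(1853, Rational(1, 2)))))) = Add(-8872, Add(-14, Mul(6, Pow(1853, Rational(1, 2))))) = Add(-8886, Mul(6, Pow(1853, Rational(1, 2))))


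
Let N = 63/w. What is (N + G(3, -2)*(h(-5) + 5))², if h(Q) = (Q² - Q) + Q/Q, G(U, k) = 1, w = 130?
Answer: 22496049/16900 ≈ 1331.1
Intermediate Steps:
h(Q) = 1 + Q² - Q (h(Q) = (Q² - Q) + 1 = 1 + Q² - Q)
N = 63/130 ≈ 0.48462
(N + G(3, -2)*(h(-5) + 5))² = (63/130 + 1*((1 + (-5)² - 1*(-5)) + 5))² = (63/130 + 1*((1 + 25 + 5) + 5))² = (63/130 + 1*(31 + 5))² = (63/130 + 1*36)² = (63/130 + 36)² = (4743/130)² = 22496049/16900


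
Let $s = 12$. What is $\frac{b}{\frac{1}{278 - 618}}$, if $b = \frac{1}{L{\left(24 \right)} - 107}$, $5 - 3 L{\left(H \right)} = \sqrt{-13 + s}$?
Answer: $\frac{322320}{99857} - \frac{1020 i}{99857} \approx 3.2278 - 0.010215 i$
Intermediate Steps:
$L{\left(H \right)} = \frac{5}{3} - \frac{i}{3}$ ($L{\left(H \right)} = \frac{5}{3} - \frac{\sqrt{-13 + 12}}{3} = \frac{5}{3} - \frac{\sqrt{-1}}{3} = \frac{5}{3} - \frac{i}{3}$)
$b = \frac{9 \left(- \frac{316}{3} + \frac{i}{3}\right)}{99857}$ ($b = \frac{1}{\left(\frac{5}{3} - \frac{i}{3}\right) - 107} = \frac{1}{- \frac{316}{3} - \frac{i}{3}} = \frac{9 \left(- \frac{316}{3} + \frac{i}{3}\right)}{99857} \approx -0.0094936 + 3.0043 \cdot 10^{-5} i$)
$\frac{b}{\frac{1}{278 - 618}} = \frac{- \frac{948}{99857} + \frac{3 i}{99857}}{\frac{1}{278 - 618}} = \frac{- \frac{948}{99857} + \frac{3 i}{99857}}{\frac{1}{-340}} = \frac{- \frac{948}{99857} + \frac{3 i}{99857}}{- \frac{1}{340}} = \left(- \frac{948}{99857} + \frac{3 i}{99857}\right) \left(-340\right) = \frac{322320}{99857} - \frac{1020 i}{99857}$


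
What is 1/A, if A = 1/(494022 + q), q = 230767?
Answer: 724789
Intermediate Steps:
A = 1/724789 (A = 1/(494022 + 230767) = 1/724789 ≈ 1.3797e-6)
1/A = 1/(1/724789) = 724789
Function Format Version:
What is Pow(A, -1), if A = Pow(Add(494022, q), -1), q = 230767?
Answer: 724789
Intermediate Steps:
A = Rational(1, 724789) (A = Pow(Add(494022, 230767), -1) = Pow(724789, -1) = Rational(1, 724789) ≈ 1.3797e-6)
Pow(A, -1) = Pow(Rational(1, 724789), -1) = 724789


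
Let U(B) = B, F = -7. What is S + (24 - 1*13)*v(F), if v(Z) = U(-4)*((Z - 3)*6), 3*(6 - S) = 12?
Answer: 2642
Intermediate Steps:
S = 2 (S = 6 - ⅓*12 = 6 - 4 = 2)
v(Z) = 72 - 24*Z (v(Z) = -4*(Z - 3)*6 = -4*(-3 + Z)*6 = -4*(-18 + 6*Z) = 72 - 24*Z)
S + (24 - 1*13)*v(F) = 2 + (24 - 1*13)*(72 - 24*(-7)) = 2 + (24 - 13)*(72 + 168) = 2 + 11*240 = 2 + 2640 = 2642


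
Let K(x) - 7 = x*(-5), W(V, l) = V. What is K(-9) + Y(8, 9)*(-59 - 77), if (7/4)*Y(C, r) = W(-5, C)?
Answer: 3084/7 ≈ 440.57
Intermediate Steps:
Y(C, r) = -20/7 (Y(C, r) = (4/7)*(-5) = -20/7)
K(x) = 7 - 5*x (K(x) = 7 + x*(-5) = 7 - 5*x)
K(-9) + Y(8, 9)*(-59 - 77) = (7 - 5*(-9)) - 20*(-59 - 77)/7 = (7 + 45) - 20/7*(-136) = 52 + 2720/7 = 3084/7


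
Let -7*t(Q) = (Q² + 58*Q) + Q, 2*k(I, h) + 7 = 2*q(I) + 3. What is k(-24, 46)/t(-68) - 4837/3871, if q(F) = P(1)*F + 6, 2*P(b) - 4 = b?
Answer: -51529/84609 ≈ -0.60903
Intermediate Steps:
P(b) = 2 + b/2
q(F) = 6 + 5*F/2 (q(F) = (2 + (½)*1)*F + 6 = (2 + ½)*F + 6 = 5*F/2 + 6 = 6 + 5*F/2)
k(I, h) = 4 + 5*I/2 (k(I, h) = -7/2 + (2*(6 + 5*I/2) + 3)/2 = -7/2 + ((12 + 5*I) + 3)/2 = -7/2 + (15 + 5*I)/2 = -7/2 + (15/2 + 5*I/2) = 4 + 5*I/2)
t(Q) = -59*Q/7 - Q²/7 (t(Q) = -((Q² + 58*Q) + Q)/7 = -(Q² + 59*Q)/7 = -59*Q/7 - Q²/7)
k(-24, 46)/t(-68) - 4837/3871 = (4 + (5/2)*(-24))/((-⅐*(-68)*(59 - 68))) - 4837/3871 = (4 - 60)/((-⅐*(-68)*(-9))) - 4837*1/3871 = -56/(-612/7) - 691/553 = -56*(-7/612) - 691/553 = 98/153 - 691/553 = -51529/84609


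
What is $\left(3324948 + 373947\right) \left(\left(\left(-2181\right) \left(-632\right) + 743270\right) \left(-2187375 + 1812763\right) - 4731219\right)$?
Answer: $-2939899413265218885$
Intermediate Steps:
$\left(3324948 + 373947\right) \left(\left(\left(-2181\right) \left(-632\right) + 743270\right) \left(-2187375 + 1812763\right) - 4731219\right) = 3698895 \left(\left(1378392 + 743270\right) \left(-374612\right) - 4731219\right) = 3698895 \left(2121662 \left(-374612\right) - 4731219\right) = 3698895 \left(-794800045144 - 4731219\right) = 3698895 \left(-794804776363\right) = -2939899413265218885$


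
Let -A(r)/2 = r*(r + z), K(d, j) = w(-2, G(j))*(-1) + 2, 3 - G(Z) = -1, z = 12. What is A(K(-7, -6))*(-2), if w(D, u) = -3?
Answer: 340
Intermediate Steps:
G(Z) = 4 (G(Z) = 3 - 1*(-1) = 3 + 1 = 4)
K(d, j) = 5 (K(d, j) = -3*(-1) + 2 = 3 + 2 = 5)
A(r) = -2*r*(12 + r) (A(r) = -2*r*(r + 12) = -2*r*(12 + r))
A(K(-7, -6))*(-2) = -2*5*(12 + 5)*(-2) = -2*5*17*(-2) = -170*(-2) = 340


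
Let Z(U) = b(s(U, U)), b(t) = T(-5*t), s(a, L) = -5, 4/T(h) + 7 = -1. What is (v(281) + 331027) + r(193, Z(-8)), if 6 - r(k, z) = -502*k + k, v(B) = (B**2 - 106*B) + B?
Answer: 477182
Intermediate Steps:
T(h) = -1/2 (T(h) = 4/(-7 - 1) = 4/(-8) = 4*(-1/8) = -1/2)
v(B) = B**2 - 105*B
b(t) = -1/2
Z(U) = -1/2
r(k, z) = 6 + 501*k (r(k, z) = 6 - (-502*k + k) = 6 - (-501)*k = 6 + 501*k)
(v(281) + 331027) + r(193, Z(-8)) = (281*(-105 + 281) + 331027) + (6 + 501*193) = (281*176 + 331027) + (6 + 96693) = (49456 + 331027) + 96699 = 380483 + 96699 = 477182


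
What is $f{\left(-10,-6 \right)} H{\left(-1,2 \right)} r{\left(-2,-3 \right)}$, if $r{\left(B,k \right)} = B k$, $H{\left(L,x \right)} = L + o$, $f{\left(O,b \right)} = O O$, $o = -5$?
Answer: $-3600$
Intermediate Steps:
$f{\left(O,b \right)} = O^{2}$
$H{\left(L,x \right)} = -5 + L$ ($H{\left(L,x \right)} = L - 5 = -5 + L$)
$f{\left(-10,-6 \right)} H{\left(-1,2 \right)} r{\left(-2,-3 \right)} = \left(-10\right)^{2} \left(-5 - 1\right) \left(\left(-2\right) \left(-3\right)\right) = 100 \left(-6\right) 6 = \left(-600\right) 6 = -3600$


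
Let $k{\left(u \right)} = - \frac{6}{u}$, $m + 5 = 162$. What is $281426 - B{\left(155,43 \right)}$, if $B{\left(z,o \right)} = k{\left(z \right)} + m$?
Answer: $\frac{43596701}{155} \approx 2.8127 \cdot 10^{5}$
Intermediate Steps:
$m = 157$ ($m = -5 + 162 = 157$)
$B{\left(z,o \right)} = 157 - \frac{6}{z}$ ($B{\left(z,o \right)} = - \frac{6}{z} + 157 = 157 - \frac{6}{z}$)
$281426 - B{\left(155,43 \right)} = 281426 - \left(157 - \frac{6}{155}\right) = 281426 - \frac{24329}{155} = \frac{43596701}{155}$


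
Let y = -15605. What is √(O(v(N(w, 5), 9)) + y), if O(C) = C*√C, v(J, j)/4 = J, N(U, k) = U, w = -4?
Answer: √(-15605 - 64*I) ≈ 0.2562 - 124.92*I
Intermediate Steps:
v(J, j) = 4*J
O(C) = C^(3/2)
√(O(v(N(w, 5), 9)) + y) = √((4*(-4))^(3/2) - 15605) = √((-16)^(3/2) - 15605) = √(-64*I - 15605) = √(-15605 - 64*I)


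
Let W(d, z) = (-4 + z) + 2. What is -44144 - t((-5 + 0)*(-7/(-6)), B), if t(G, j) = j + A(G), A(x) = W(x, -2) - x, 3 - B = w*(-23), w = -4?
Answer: -264341/6 ≈ -44057.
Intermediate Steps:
B = -89 (B = 3 - (-4)*(-23) = 3 - 1*92 = 3 - 92 = -89)
W(d, z) = -2 + z
A(x) = -4 - x (A(x) = (-2 - 2) - x = -4 - x)
t(G, j) = -4 + j - G (t(G, j) = j + (-4 - G) = -4 + j - G)
-44144 - t((-5 + 0)*(-7/(-6)), B) = -44144 - (-4 - 89 - (-5 + 0)*(-7/(-6))) = -44144 - (-4 - 89 - (-5)*(-7*(-1/6))) = -44144 - (-4 - 89 - (-5)*7/6) = -44144 - (-4 - 89 - 1*(-35/6)) = -44144 - (-4 - 89 + 35/6) = -44144 - 1*(-523/6) = -44144 + 523/6 = -264341/6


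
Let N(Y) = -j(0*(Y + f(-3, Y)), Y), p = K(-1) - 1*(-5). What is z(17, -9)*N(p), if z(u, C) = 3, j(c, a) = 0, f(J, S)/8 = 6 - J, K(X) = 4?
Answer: 0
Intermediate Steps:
f(J, S) = 48 - 8*J (f(J, S) = 8*(6 - J) = 48 - 8*J)
p = 9 (p = 4 - 1*(-5) = 4 + 5 = 9)
N(Y) = 0 (N(Y) = -1*0 = 0)
z(17, -9)*N(p) = 3*0 = 0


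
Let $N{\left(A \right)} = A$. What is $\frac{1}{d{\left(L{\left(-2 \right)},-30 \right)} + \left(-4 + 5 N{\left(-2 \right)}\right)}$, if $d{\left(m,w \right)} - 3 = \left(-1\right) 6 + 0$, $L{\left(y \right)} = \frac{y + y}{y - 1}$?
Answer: $- \frac{1}{17} \approx -0.058824$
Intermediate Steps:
$L{\left(y \right)} = \frac{2 y}{-1 + y}$
$d{\left(m,w \right)} = -3$ ($d{\left(m,w \right)} = 3 + \left(\left(-1\right) 6 + 0\right) = 3 + \left(-6 + 0\right) = 3 - 6 = -3$)
$\frac{1}{d{\left(L{\left(-2 \right)},-30 \right)} + \left(-4 + 5 N{\left(-2 \right)}\right)} = \frac{1}{-3 + \left(-4 + 5 \left(-2\right)\right)} = \frac{1}{-3 - 14} = \frac{1}{-17} = - \frac{1}{17}$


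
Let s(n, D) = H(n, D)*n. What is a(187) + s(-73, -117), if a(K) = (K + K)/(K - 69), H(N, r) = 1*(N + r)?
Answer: 818517/59 ≈ 13873.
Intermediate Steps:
H(N, r) = N + r
s(n, D) = n*(D + n) (s(n, D) = (n + D)*n = (D + n)*n = n*(D + n))
a(K) = 2*K/(-69 + K) (a(K) = (2*K)/(-69 + K) = 2*K/(-69 + K))
a(187) + s(-73, -117) = 2*187/(-69 + 187) - 73*(-117 - 73) = 2*187/118 - 73*(-190) = 2*187*(1/118) + 13870 = 187/59 + 13870 = 818517/59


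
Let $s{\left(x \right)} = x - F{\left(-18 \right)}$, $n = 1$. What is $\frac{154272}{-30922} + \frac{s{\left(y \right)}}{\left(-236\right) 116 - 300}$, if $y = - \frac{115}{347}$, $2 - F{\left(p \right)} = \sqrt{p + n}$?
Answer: $- \frac{740768621843}{148480826692} - \frac{i \sqrt{17}}{27676} \approx -4.989 - 0.00014898 i$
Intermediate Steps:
$F{\left(p \right)} = 2 - \sqrt{1 + p}$ ($F{\left(p \right)} = 2 - \sqrt{p + 1} = 2 - \sqrt{1 + p}$)
$y = - \frac{115}{347}$ ($y = \left(-115\right) \frac{1}{347} = - \frac{115}{347} \approx -0.33141$)
$s{\left(x \right)} = -2 + x + i \sqrt{17}$ ($s{\left(x \right)} = x - \left(2 - \sqrt{1 - 18}\right) = x - \left(2 - \sqrt{-17}\right) = x - \left(2 - i \sqrt{17}\right) = -2 + x + i \sqrt{17}$)
$\frac{154272}{-30922} + \frac{s{\left(y \right)}}{\left(-236\right) 116 - 300} = \frac{154272}{-30922} + \frac{-2 - \frac{115}{347} + i \sqrt{17}}{\left(-236\right) 116 - 300} = 154272 \left(- \frac{1}{30922}\right) + \frac{- \frac{809}{347} + i \sqrt{17}}{-27376 - 300} = - \frac{77136}{15461} + \frac{- \frac{809}{347} + i \sqrt{17}}{-27676} = - \frac{77136}{15461} + \left(- \frac{809}{347} + i \sqrt{17}\right) \left(- \frac{1}{27676}\right) = - \frac{77136}{15461} + \left(\frac{809}{9603572} - \frac{i \sqrt{17}}{27676}\right) = - \frac{740768621843}{148480826692} - \frac{i \sqrt{17}}{27676}$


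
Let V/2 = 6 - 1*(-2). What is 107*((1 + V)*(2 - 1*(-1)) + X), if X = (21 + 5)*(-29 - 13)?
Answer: -111387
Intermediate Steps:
X = -1092 (X = 26*(-42) = -1092)
V = 16 (V = 2*(6 - 1*(-2)) = 2*(6 + 2) = 2*8 = 16)
107*((1 + V)*(2 - 1*(-1)) + X) = 107*((1 + 16)*(2 - 1*(-1)) - 1092) = 107*(17*(2 + 1) - 1092) = 107*(17*3 - 1092) = 107*(51 - 1092) = 107*(-1041) = -111387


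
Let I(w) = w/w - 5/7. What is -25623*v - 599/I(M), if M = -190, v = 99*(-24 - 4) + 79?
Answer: 138001285/2 ≈ 6.9001e+7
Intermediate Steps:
v = -2693 (v = 99*(-28) + 79 = -2772 + 79 = -2693)
I(w) = 2/7 (I(w) = 1 - 5*⅐ = 1 - 5/7 = 2/7)
-25623*v - 599/I(M) = -25623/(1/(-2693)) - 599/2/7 = -25623/(-1/2693) - 599*7/2 = -25623*(-2693) - 4193/2 = 69002739 - 4193/2 = 138001285/2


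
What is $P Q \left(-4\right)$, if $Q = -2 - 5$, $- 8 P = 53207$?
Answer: $- \frac{372449}{2} \approx -1.8622 \cdot 10^{5}$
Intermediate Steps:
$P = - \frac{53207}{8}$ ($P = \left(- \frac{1}{8}\right) 53207 = - \frac{53207}{8} \approx -6650.9$)
$Q = -7$
$P Q \left(-4\right) = - \frac{53207 \left(\left(-7\right) \left(-4\right)\right)}{8} = \left(- \frac{53207}{8}\right) 28 = - \frac{372449}{2}$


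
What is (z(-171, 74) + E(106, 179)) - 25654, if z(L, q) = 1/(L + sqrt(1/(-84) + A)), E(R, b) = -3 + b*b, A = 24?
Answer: 2*(-1091663*sqrt(21) + 3192*sqrt(2015))/(sqrt(2015) - 342*sqrt(21)) ≈ 6384.0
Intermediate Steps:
E(R, b) = -3 + b**2
z(L, q) = 1/(L + sqrt(42315)/42) (z(L, q) = 1/(L + sqrt(1/(-84) + 24)) = 1/(L + sqrt(-1/84 + 24)) = 1/(L + sqrt(2015/84)) = 1/(L + sqrt(42315)/42))
(z(-171, 74) + E(106, 179)) - 25654 = (2*sqrt(21)/(sqrt(2015) + 2*(-171)*sqrt(21)) + (-3 + 179**2)) - 25654 = (2*sqrt(21)/(sqrt(2015) - 342*sqrt(21)) + (-3 + 32041)) - 25654 = (2*sqrt(21)/(sqrt(2015) - 342*sqrt(21)) + 32038) - 25654 = (32038 + 2*sqrt(21)/(sqrt(2015) - 342*sqrt(21))) - 25654 = 6384 + 2*sqrt(21)/(sqrt(2015) - 342*sqrt(21))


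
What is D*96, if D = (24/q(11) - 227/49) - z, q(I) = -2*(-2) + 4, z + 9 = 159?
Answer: -713280/49 ≈ -14557.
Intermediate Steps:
z = 150 (z = -9 + 159 = 150)
q(I) = 8 (q(I) = 4 + 4 = 8)
D = -7430/49 (D = (24/8 - 227/49) - 1*150 = (24*(⅛) - 227*1/49) - 150 = (3 - 227/49) - 150 = -80/49 - 150 = -7430/49 ≈ -151.63)
D*96 = -7430/49*96 = -713280/49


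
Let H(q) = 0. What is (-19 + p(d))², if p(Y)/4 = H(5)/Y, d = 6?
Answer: 361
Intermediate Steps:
p(Y) = 0 (p(Y) = 4*(0/Y) = 4*0 = 0)
(-19 + p(d))² = (-19 + 0)² = (-19)² = 361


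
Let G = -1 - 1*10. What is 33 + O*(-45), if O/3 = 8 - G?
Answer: -2532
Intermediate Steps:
G = -11 (G = -1 - 10 = -11)
O = 57 (O = 3*(8 - 1*(-11)) = 3*(8 + 11) = 3*19 = 57)
33 + O*(-45) = 33 + 57*(-45) = 33 - 2565 = -2532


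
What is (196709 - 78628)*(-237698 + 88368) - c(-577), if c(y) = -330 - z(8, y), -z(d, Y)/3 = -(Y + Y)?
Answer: -17633038862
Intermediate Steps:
z(d, Y) = 6*Y (z(d, Y) = -(-3)*(Y + Y) = -(-3)*2*Y = -(-6)*Y = 6*Y)
c(y) = -330 - 6*y
(196709 - 78628)*(-237698 + 88368) - c(-577) = (196709 - 78628)*(-237698 + 88368) - (-330 - 6*(-577)) = 118081*(-149330) - (-330 + 3462) = -17633035730 - 1*3132 = -17633035730 - 3132 = -17633038862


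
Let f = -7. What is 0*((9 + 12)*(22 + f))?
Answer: 0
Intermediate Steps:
0*((9 + 12)*(22 + f)) = 0*((9 + 12)*(22 - 7)) = 0*(21*15) = 0*315 = 0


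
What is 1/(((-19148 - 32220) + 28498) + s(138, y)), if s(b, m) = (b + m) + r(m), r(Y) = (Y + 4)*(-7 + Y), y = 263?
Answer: 1/45883 ≈ 2.1795e-5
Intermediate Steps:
r(Y) = (-7 + Y)*(4 + Y) (r(Y) = (4 + Y)*(-7 + Y) = (-7 + Y)*(4 + Y))
s(b, m) = -28 + b + m² - 2*m (s(b, m) = (b + m) + (-28 + m² - 3*m) = -28 + b + m² - 2*m)
1/(((-19148 - 32220) + 28498) + s(138, y)) = 1/(((-19148 - 32220) + 28498) + (-28 + 138 + 263² - 2*263)) = 1/((-51368 + 28498) + (-28 + 138 + 69169 - 526)) = 1/(-22870 + 68753) = 1/45883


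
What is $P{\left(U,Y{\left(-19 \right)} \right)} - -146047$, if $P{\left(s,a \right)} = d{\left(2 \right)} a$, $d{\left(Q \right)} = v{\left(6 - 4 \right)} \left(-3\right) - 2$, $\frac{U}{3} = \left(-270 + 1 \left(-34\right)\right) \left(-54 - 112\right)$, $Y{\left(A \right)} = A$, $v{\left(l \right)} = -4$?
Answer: $145857$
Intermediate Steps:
$U = 151392$ ($U = 3 \left(-270 + 1 \left(-34\right)\right) \left(-54 - 112\right) = 3 \left(-270 - 34\right) \left(-166\right) = 3 \left(\left(-304\right) \left(-166\right)\right) = 3 \cdot 50464 = 151392$)
$d{\left(Q \right)} = 10$ ($d{\left(Q \right)} = \left(-4\right) \left(-3\right) - 2 = 12 - 2 = 10$)
$P{\left(s,a \right)} = 10 a$
$P{\left(U,Y{\left(-19 \right)} \right)} - -146047 = 10 \left(-19\right) - -146047 = -190 + 146047 = 145857$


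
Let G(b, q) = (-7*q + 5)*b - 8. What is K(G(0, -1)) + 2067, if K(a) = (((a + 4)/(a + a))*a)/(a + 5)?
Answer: 6203/3 ≈ 2067.7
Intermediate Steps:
G(b, q) = -8 + b*(5 - 7*q) (G(b, q) = (5 - 7*q)*b - 8 = b*(5 - 7*q) - 8 = -8 + b*(5 - 7*q))
K(a) = (2 + a/2)/(5 + a) (K(a) = (((4 + a)/((2*a)))*a)/(5 + a) = (((4 + a)*(1/(2*a)))*a)/(5 + a) = (((4 + a)/(2*a))*a)/(5 + a) = (2 + a/2)/(5 + a))
K(G(0, -1)) + 2067 = (4 + (-8 + 5*0 - 7*0*(-1)))/(2*(5 + (-8 + 5*0 - 7*0*(-1)))) + 2067 = (4 + (-8 + 0 + 0))/(2*(5 + (-8 + 0 + 0))) + 2067 = (4 - 8)/(2*(5 - 8)) + 2067 = (½)*(-4)/(-3) + 2067 = (½)*(-⅓)*(-4) + 2067 = ⅔ + 2067 = 6203/3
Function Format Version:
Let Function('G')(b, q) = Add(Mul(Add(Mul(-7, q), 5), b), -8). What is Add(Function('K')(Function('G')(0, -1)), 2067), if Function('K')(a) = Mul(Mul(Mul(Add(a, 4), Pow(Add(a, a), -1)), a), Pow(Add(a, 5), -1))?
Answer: Rational(6203, 3) ≈ 2067.7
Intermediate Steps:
Function('G')(b, q) = Add(-8, Mul(b, Add(5, Mul(-7, q)))) (Function('G')(b, q) = Add(Mul(Add(5, Mul(-7, q)), b), -8) = Add(Mul(b, Add(5, Mul(-7, q))), -8) = Add(-8, Mul(b, Add(5, Mul(-7, q)))))
Function('K')(a) = Mul(Pow(Add(5, a), -1), Add(2, Mul(Rational(1, 2), a))) (Function('K')(a) = Mul(Mul(Mul(Add(4, a), Pow(Mul(2, a), -1)), a), Pow(Add(5, a), -1)) = Mul(Mul(Mul(Add(4, a), Mul(Rational(1, 2), Pow(a, -1))), a), Pow(Add(5, a), -1)) = Mul(Mul(Mul(Rational(1, 2), Pow(a, -1), Add(4, a)), a), Pow(Add(5, a), -1)) = Mul(Add(2, Mul(Rational(1, 2), a)), Pow(Add(5, a), -1)) = Mul(Pow(Add(5, a), -1), Add(2, Mul(Rational(1, 2), a))))
Add(Function('K')(Function('G')(0, -1)), 2067) = Add(Mul(Rational(1, 2), Pow(Add(5, Add(-8, Mul(5, 0), Mul(-7, 0, -1))), -1), Add(4, Add(-8, Mul(5, 0), Mul(-7, 0, -1)))), 2067) = Add(Mul(Rational(1, 2), Pow(Add(5, Add(-8, 0, 0)), -1), Add(4, Add(-8, 0, 0))), 2067) = Add(Mul(Rational(1, 2), Pow(Add(5, -8), -1), Add(4, -8)), 2067) = Add(Mul(Rational(1, 2), Pow(-3, -1), -4), 2067) = Add(Mul(Rational(1, 2), Rational(-1, 3), -4), 2067) = Add(Rational(2, 3), 2067) = Rational(6203, 3)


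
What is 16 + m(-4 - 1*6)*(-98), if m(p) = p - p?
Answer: 16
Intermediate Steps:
m(p) = 0
16 + m(-4 - 1*6)*(-98) = 16 + 0*(-98) = 16 + 0 = 16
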